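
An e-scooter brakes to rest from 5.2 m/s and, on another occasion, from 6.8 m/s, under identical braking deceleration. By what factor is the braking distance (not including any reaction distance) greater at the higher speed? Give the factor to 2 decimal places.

Factor ≈ 1.71

Braking distance d = v²/(2a), so with a fixed, d ∝ v².
Factor = (6.8/5.2)² = 1.3077² = 1.7101.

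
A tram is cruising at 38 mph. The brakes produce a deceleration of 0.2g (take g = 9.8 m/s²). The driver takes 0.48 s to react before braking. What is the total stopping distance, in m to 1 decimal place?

Total stopping distance ≈ 81.8 m

38 mph × 0.44704 = 16.9875 m/s.
a = 0.2 × 9.8 = 1.960 m/s².
Reaction distance = v·t_r = 16.9875 × 0.48 = 8.154 m.
Braking distance = v²/(2a) = 16.9875² / (2 × 1.960) = 288.575 / 3.920 = 73.616 m.
Total = 8.154 + 73.616 = 81.770 m.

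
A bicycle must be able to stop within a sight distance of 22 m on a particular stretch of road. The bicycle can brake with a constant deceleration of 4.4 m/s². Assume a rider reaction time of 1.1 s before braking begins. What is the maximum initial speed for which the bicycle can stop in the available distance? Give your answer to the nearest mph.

Stopping distance: v·t_r + v²/(2a) = 22 with t_r = 1.1 s and a = 4.400 m/s².
So v² + 9.680 v − 193.60 = 0.
Positive root: v = −a·t_r + √((a·t_r)² + 2a·d) = −4.840 + √(23.426 + 193.60) = 9.8918 m/s.
9.8918 m/s ÷ 0.44704 = 22.127 mph.

Maximum speed ≈ 22 mph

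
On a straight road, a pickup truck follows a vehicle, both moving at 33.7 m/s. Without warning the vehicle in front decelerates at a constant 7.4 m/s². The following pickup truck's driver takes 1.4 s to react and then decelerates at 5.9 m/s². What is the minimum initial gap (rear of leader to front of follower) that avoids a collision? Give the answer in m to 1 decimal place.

Minimum gap ≈ 66.7 m

Leader travels v²/(2a_L) = 1135.690 / 14.800 = 76.736 m before stopping.
Follower covers v·t_r = 33.7000 × 1.4 = 47.180 m while reacting, then v²/(2a_F) = 1135.690 / 11.800 = 96.245 m while braking, for a total of 47.180 + 96.245 = 143.425 m.
Since a_F ≤ a_L and the follower starts braking later, the follower is never slower than the leader, so the closest approach is when both have stopped.
Minimum gap = 143.425 − 76.736 = 66.689 m.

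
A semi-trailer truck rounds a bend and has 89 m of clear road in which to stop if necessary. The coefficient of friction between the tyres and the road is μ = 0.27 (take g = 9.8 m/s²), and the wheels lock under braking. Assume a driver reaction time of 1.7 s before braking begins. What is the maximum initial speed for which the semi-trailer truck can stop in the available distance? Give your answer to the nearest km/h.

a = μg = 0.27 × 9.8 = 2.646 m/s².
Stopping distance: v·t_r + v²/(2a) = 89 with t_r = 1.7 s and a = 2.646 m/s².
So v² + 8.996 v − 470.99 = 0.
Positive root: v = −a·t_r + √((a·t_r)² + 2a·d) = −4.498 + √(20.232 + 470.99) = 17.6655 m/s.
17.6655 m/s × 3.6 = 63.596 km/h.

Maximum speed ≈ 64 km/h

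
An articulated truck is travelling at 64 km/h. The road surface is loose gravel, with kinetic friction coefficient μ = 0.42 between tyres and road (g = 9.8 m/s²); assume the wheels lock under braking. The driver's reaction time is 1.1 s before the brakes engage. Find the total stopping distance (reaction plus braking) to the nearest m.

64 km/h ÷ 3.6 = 17.7778 m/s.
a = μg = 0.42 × 9.8 = 4.116 m/s².
Reaction distance = v·t_r = 17.7778 × 1.1 = 19.556 m.
Braking distance = v²/(2a) = 17.7778² / (2 × 4.116) = 316.050 / 8.232 = 38.393 m.
Total = 19.556 + 38.393 = 57.949 m.

Total stopping distance ≈ 58 m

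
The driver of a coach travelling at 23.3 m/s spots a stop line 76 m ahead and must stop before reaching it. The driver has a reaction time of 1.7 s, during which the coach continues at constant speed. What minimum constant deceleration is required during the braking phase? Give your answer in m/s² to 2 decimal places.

Required deceleration ≈ 7.46 m/s²

Distance covered during reaction = 23.3000 × 1.7 = 39.610 m.
Distance available for braking: 76 − 39.610 = 36.390 m.
v² = 2a·d ⇒ a = v²/(2d) = 23.3000² / (2 × 36.390) = 542.890 / 72.780 = 7.4593 m/s².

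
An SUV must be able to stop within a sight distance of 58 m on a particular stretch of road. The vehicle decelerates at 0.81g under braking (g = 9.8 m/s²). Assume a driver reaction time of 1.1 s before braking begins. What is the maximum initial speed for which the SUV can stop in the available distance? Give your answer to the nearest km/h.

Maximum speed ≈ 82 km/h

a = 0.81 × 9.8 = 7.938 m/s².
Stopping distance: v·t_r + v²/(2a) = 58 with t_r = 1.1 s and a = 7.938 m/s².
So v² + 17.464 v − 920.81 = 0.
Positive root: v = −a·t_r + √((a·t_r)² + 2a·d) = −8.732 + √(76.248 + 920.81) = 22.8442 m/s.
22.8442 m/s × 3.6 = 82.239 km/h.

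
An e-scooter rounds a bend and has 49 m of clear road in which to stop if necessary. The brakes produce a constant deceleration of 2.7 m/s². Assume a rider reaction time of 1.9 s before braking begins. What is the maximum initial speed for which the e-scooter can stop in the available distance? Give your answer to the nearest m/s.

Maximum speed ≈ 12 m/s

Stopping distance: v·t_r + v²/(2a) = 49 with t_r = 1.9 s and a = 2.700 m/s².
So v² + 10.260 v − 264.60 = 0.
Positive root: v = −a·t_r + √((a·t_r)² + 2a·d) = −5.130 + √(26.317 + 264.60) = 11.9263 m/s.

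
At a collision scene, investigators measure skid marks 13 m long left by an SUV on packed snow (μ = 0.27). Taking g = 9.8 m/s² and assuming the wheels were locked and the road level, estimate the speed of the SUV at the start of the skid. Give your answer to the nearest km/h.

Deceleration a = μg = 0.27 × 9.8 = 2.646 m/s².
v = √(2a·d) = √(2 × 2.646 × 13) = √68.796 = 8.2943 m/s.
= 8.2943 × 3.6 = 29.859 km/h.

Initial speed ≈ 30 km/h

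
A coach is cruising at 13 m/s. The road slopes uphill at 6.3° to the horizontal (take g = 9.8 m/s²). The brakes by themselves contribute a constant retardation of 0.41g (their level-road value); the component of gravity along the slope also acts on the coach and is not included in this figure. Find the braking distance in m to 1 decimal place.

Braking distance ≈ 16.6 m

a = 0.41 × 9.8 = 4.018 m/s².
Gravity along the uphill slope adds to the braking deceleration: a_eff = 4.018 + 9.8·sin 6.3° = 4.018 + 1.075 = 5.093 m/s².
Braking distance = v²/(2a) = 13.0000² / (2 × 5.093) = 169.000 / 10.186 = 16.591 m.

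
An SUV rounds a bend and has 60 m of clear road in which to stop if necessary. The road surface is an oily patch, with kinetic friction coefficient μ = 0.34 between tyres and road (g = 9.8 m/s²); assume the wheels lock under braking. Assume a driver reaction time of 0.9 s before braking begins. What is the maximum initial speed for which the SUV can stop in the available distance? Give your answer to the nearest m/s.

Maximum speed ≈ 17 m/s

a = μg = 0.34 × 9.8 = 3.332 m/s².
Stopping distance: v·t_r + v²/(2a) = 60 with t_r = 0.9 s and a = 3.332 m/s².
So v² + 5.998 v − 399.84 = 0.
Positive root: v = −a·t_r + √((a·t_r)² + 2a·d) = −2.999 + √(8.994 + 399.84) = 17.2206 m/s.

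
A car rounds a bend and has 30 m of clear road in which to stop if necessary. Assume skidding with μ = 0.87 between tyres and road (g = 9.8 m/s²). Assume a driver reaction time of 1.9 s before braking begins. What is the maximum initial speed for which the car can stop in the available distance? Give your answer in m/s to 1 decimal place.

Maximum speed ≈ 11.6 m/s

a = μg = 0.87 × 9.8 = 8.526 m/s².
Stopping distance: v·t_r + v²/(2a) = 30 with t_r = 1.9 s and a = 8.526 m/s².
So v² + 32.399 v − 511.56 = 0.
Positive root: v = −a·t_r + √((a·t_r)² + 2a·d) = −16.199 + √(262.408 + 511.56) = 11.6213 m/s.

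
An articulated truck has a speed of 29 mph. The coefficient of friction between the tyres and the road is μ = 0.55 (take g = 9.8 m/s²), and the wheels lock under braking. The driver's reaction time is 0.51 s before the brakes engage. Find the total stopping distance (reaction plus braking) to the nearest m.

Total stopping distance ≈ 22 m

29 mph × 0.44704 = 12.9642 m/s.
a = μg = 0.55 × 9.8 = 5.390 m/s².
Reaction distance = v·t_r = 12.9642 × 0.51 = 6.612 m.
Braking distance = v²/(2a) = 12.9642² / (2 × 5.390) = 168.070 / 10.780 = 15.591 m.
Total = 6.612 + 15.591 = 22.203 m.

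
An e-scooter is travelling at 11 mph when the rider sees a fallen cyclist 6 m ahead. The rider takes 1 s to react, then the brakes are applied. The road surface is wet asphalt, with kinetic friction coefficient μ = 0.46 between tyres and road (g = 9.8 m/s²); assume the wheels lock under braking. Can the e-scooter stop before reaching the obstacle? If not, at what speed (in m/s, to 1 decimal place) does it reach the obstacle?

No — it strikes the obstacle at 3.8 m/s

11 mph × 0.44704 = 4.9174 m/s.
a = μg = 0.46 × 9.8 = 4.508 m/s².
Reaction distance = 4.9174 × 1 = 4.917 m.
Braking distance needed to stop: v²/(2a) = 24.181 / 9.016 = 2.682 m, so total needed = 4.917 + 2.682 = 7.599 m > 6 m — it cannot stop.
Distance remaining when braking begins: 6 − 4.917 = 1.083 m.
v² = v₀² − 2a·d = 24.181 − 2 × 4.508 × 1.083 = 14.417 m²/s².
v = √14.417 = 3.797 m/s.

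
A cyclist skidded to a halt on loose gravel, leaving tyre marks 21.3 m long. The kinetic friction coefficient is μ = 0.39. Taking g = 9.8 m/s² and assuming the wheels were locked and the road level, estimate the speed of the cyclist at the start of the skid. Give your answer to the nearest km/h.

Initial speed ≈ 46 km/h

Deceleration a = μg = 0.39 × 9.8 = 3.822 m/s².
v = √(2a·d) = √(2 × 3.822 × 21.3) = √162.817 = 12.7600 m/s.
= 12.7600 × 3.6 = 45.936 km/h.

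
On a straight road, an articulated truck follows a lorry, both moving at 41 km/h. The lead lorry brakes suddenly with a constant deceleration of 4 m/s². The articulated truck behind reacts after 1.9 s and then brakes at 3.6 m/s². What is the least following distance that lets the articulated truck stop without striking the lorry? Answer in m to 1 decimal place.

41 km/h ÷ 3.6 = 11.3889 m/s.
Leader travels v²/(2a_L) = 129.707 / 8.000 = 16.213 m before stopping.
Follower covers v·t_r = 11.3889 × 1.9 = 21.639 m while reacting, then v²/(2a_F) = 129.707 / 7.200 = 18.015 m while braking, for a total of 21.639 + 18.015 = 39.654 m.
Since a_F ≤ a_L and the follower starts braking later, the follower is never slower than the leader, so the closest approach is when both have stopped.
Minimum gap = 39.654 − 16.213 = 23.441 m.

Minimum gap ≈ 23.4 m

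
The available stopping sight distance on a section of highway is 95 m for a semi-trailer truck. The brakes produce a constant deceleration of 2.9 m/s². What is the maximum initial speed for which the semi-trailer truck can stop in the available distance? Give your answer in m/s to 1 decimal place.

Maximum speed ≈ 23.5 m/s

v²/(2a) = d ⇒ v = √(2 × 2.900 × 95) = √551.00 = 23.4734 m/s.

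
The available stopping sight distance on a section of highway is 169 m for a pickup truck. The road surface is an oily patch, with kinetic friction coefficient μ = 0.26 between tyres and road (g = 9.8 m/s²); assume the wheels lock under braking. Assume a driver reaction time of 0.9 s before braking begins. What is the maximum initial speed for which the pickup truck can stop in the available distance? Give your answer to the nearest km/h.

Maximum speed ≈ 98 km/h

a = μg = 0.26 × 9.8 = 2.548 m/s².
Stopping distance: v·t_r + v²/(2a) = 169 with t_r = 0.9 s and a = 2.548 m/s².
So v² + 4.586 v − 861.22 = 0.
Positive root: v = −a·t_r + √((a·t_r)² + 2a·d) = −2.293 + √(5.258 + 861.22) = 27.1430 m/s.
27.1430 m/s × 3.6 = 97.715 km/h.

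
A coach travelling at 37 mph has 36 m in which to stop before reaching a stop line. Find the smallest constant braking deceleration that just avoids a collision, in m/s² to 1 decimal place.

Required deceleration ≈ 3.8 m/s²

37 mph × 0.44704 = 16.5405 m/s.
v² = 2a·d ⇒ a = v²/(2d) = 16.5405² / (2 × 36.000) = 273.588 / 72.000 = 3.7998 m/s².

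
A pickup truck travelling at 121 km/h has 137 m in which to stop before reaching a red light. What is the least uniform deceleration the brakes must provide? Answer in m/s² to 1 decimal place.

Required deceleration ≈ 4.1 m/s²

121 km/h ÷ 3.6 = 33.6111 m/s.
v² = 2a·d ⇒ a = v²/(2d) = 33.6111² / (2 × 137.000) = 1129.706 / 274.000 = 4.1230 m/s².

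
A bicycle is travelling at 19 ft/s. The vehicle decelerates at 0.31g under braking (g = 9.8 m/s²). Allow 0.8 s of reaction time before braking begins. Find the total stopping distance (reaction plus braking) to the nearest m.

19 ft/s × 0.3048 = 5.7912 m/s.
a = 0.31 × 9.8 = 3.038 m/s².
Reaction distance = v·t_r = 5.7912 × 0.8 = 4.633 m.
Braking distance = v²/(2a) = 5.7912² / (2 × 3.038) = 33.538 / 6.076 = 5.520 m.
Total = 4.633 + 5.520 = 10.153 m.

Total stopping distance ≈ 10 m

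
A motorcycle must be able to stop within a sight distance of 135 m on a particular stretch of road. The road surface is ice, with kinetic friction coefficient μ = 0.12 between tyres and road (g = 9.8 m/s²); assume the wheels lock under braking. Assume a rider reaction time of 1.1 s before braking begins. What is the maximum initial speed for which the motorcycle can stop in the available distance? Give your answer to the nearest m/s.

Maximum speed ≈ 17 m/s

a = μg = 0.12 × 9.8 = 1.176 m/s².
Stopping distance: v·t_r + v²/(2a) = 135 with t_r = 1.1 s and a = 1.176 m/s².
So v² + 2.587 v − 317.52 = 0.
Positive root: v = −a·t_r + √((a·t_r)² + 2a·d) = −1.294 + √(1.674 + 317.52) = 16.5720 m/s.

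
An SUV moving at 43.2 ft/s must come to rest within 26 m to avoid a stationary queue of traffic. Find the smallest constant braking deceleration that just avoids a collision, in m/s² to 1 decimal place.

43.2 ft/s × 0.3048 = 13.1674 m/s.
v² = 2a·d ⇒ a = v²/(2d) = 13.1674² / (2 × 26.000) = 173.380 / 52.000 = 3.3342 m/s².

Required deceleration ≈ 3.3 m/s²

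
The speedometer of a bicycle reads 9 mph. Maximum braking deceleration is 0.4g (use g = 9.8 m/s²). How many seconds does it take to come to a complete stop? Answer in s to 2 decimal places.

9 mph × 0.44704 = 4.0234 m/s.
a = 0.4 × 9.8 = 3.920 m/s².
Braking time = v/a = 4.0234 / 3.920 = 1.026 s.

Braking time ≈ 1.03 s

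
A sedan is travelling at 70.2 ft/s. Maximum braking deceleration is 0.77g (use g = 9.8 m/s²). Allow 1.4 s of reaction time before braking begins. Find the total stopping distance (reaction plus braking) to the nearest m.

70.2 ft/s × 0.3048 = 21.3970 m/s.
a = 0.77 × 9.8 = 7.546 m/s².
Reaction distance = v·t_r = 21.3970 × 1.4 = 29.956 m.
Braking distance = v²/(2a) = 21.3970² / (2 × 7.546) = 457.832 / 15.092 = 30.336 m.
Total = 29.956 + 30.336 = 60.292 m.

Total stopping distance ≈ 60 m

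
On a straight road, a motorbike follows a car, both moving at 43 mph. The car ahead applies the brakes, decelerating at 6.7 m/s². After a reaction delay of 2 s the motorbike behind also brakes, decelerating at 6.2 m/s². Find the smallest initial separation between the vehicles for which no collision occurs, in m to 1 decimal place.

Minimum gap ≈ 40.7 m

43 mph × 0.44704 = 19.2227 m/s.
Leader travels v²/(2a_L) = 369.512 / 13.400 = 27.576 m before stopping.
Follower covers v·t_r = 19.2227 × 2 = 38.445 m while reacting, then v²/(2a_F) = 369.512 / 12.400 = 29.799 m while braking, for a total of 38.445 + 29.799 = 68.244 m.
Since a_F ≤ a_L and the follower starts braking later, the follower is never slower than the leader, so the closest approach is when both have stopped.
Minimum gap = 68.244 − 27.576 = 40.668 m.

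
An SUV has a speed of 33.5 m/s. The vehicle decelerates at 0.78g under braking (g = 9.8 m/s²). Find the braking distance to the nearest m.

Braking distance ≈ 73 m

a = 0.78 × 9.8 = 7.644 m/s².
Braking distance = v²/(2a) = 33.5000² / (2 × 7.644) = 1122.250 / 15.288 = 73.407 m.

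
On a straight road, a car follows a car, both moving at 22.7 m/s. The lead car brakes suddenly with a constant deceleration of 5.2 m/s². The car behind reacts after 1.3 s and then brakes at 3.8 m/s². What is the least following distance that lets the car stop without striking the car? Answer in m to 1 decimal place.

Leader travels v²/(2a_L) = 515.290 / 10.400 = 49.547 m before stopping.
Follower covers v·t_r = 22.7000 × 1.3 = 29.510 m while reacting, then v²/(2a_F) = 515.290 / 7.600 = 67.801 m while braking, for a total of 29.510 + 67.801 = 97.311 m.
Since a_F ≤ a_L and the follower starts braking later, the follower is never slower than the leader, so the closest approach is when both have stopped.
Minimum gap = 97.311 − 49.547 = 47.764 m.

Minimum gap ≈ 47.8 m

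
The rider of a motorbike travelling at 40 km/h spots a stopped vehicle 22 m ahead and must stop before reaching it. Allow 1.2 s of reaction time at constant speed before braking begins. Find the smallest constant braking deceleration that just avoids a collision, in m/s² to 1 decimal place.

40 km/h ÷ 3.6 = 11.1111 m/s.
Distance covered during reaction = 11.1111 × 1.2 = 13.333 m.
Distance available for braking: 22 − 13.333 = 8.667 m.
v² = 2a·d ⇒ a = v²/(2d) = 11.1111² / (2 × 8.667) = 123.457 / 17.334 = 7.1222 m/s².

Required deceleration ≈ 7.1 m/s²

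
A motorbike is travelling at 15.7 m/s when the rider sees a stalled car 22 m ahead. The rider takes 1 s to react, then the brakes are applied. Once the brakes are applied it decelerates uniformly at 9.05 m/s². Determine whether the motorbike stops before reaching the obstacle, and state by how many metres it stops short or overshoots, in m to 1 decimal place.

No — it overshoots by 7.3 m

Reaction distance = 15.7000 × 1 = 15.700 m.
Braking distance = v²/(2a) = 246.490 / 18.100 = 13.618 m.
Total stopping distance = 15.700 + 13.618 = 29.318 m, vs 22 m available — it cannot stop in time and overshoots by 29.318 − 22 = 7.318 m.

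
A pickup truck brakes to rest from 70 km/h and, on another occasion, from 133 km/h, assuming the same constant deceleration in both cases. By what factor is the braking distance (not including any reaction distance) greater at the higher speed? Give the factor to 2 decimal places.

Factor ≈ 3.61

Braking distance d = v²/(2a), so with a fixed, d ∝ v².
Factor = (133/70)² = 1.9000² = 3.6100.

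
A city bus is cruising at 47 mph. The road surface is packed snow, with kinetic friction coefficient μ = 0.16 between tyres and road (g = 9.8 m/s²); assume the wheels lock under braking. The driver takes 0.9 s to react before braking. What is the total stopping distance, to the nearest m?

47 mph × 0.44704 = 21.0109 m/s.
a = μg = 0.16 × 9.8 = 1.568 m/s².
Reaction distance = v·t_r = 21.0109 × 0.9 = 18.910 m.
Braking distance = v²/(2a) = 21.0109² / (2 × 1.568) = 441.458 / 3.136 = 140.771 m.
Total = 18.910 + 140.771 = 159.681 m.

Total stopping distance ≈ 160 m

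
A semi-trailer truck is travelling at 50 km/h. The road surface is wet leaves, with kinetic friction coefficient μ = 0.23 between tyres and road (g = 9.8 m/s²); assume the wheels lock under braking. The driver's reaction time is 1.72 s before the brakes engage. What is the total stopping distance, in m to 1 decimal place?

Total stopping distance ≈ 66.7 m

50 km/h ÷ 3.6 = 13.8889 m/s.
a = μg = 0.23 × 9.8 = 2.254 m/s².
Reaction distance = v·t_r = 13.8889 × 1.72 = 23.889 m.
Braking distance = v²/(2a) = 13.8889² / (2 × 2.254) = 192.902 / 4.508 = 42.791 m.
Total = 23.889 + 42.791 = 66.680 m.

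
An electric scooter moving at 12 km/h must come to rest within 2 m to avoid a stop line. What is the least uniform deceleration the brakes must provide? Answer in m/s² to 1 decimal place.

12 km/h ÷ 3.6 = 3.3333 m/s.
v² = 2a·d ⇒ a = v²/(2d) = 3.3333² / (2 × 2.000) = 11.111 / 4.000 = 2.7778 m/s².

Required deceleration ≈ 2.8 m/s²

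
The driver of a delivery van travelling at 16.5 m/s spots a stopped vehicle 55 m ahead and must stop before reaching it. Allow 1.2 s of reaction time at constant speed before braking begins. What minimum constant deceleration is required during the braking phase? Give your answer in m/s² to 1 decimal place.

Distance covered during reaction = 16.5000 × 1.2 = 19.800 m.
Distance available for braking: 55 − 19.800 = 35.200 m.
v² = 2a·d ⇒ a = v²/(2d) = 16.5000² / (2 × 35.200) = 272.250 / 70.400 = 3.8672 m/s².

Required deceleration ≈ 3.9 m/s²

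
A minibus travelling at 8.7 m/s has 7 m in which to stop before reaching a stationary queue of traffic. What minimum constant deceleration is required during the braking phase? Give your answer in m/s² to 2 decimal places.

Required deceleration ≈ 5.41 m/s²

v² = 2a·d ⇒ a = v²/(2d) = 8.7000² / (2 × 7.000) = 75.690 / 14.000 = 5.4064 m/s².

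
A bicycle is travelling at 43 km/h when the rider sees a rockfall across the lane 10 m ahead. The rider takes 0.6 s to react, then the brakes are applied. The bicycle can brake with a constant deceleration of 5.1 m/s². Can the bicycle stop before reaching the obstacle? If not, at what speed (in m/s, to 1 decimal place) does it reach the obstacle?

43 km/h ÷ 3.6 = 11.9444 m/s.
Reaction distance = 11.9444 × 0.6 = 7.167 m.
Braking distance needed to stop: v²/(2a) = 142.669 / 10.200 = 13.987 m, so total needed = 7.167 + 13.987 = 21.154 m > 10 m — it cannot stop.
Distance remaining when braking begins: 10 − 7.167 = 2.833 m.
v² = v₀² − 2a·d = 142.669 − 2 × 5.100 × 2.833 = 113.772 m²/s².
v = √113.772 = 10.666 m/s.

No — it strikes the obstacle at 10.7 m/s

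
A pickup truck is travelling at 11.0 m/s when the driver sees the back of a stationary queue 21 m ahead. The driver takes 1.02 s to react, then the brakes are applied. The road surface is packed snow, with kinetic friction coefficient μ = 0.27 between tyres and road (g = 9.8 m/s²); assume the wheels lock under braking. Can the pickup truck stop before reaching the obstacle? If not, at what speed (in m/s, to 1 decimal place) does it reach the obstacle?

No — it strikes the obstacle at 8.3 m/s

a = μg = 0.27 × 9.8 = 2.646 m/s².
Reaction distance = 11.0000 × 1.02 = 11.220 m.
Braking distance needed to stop: v²/(2a) = 121.000 / 5.292 = 22.865 m, so total needed = 11.220 + 22.865 = 34.085 m > 21 m — it cannot stop.
Distance remaining when braking begins: 21 − 11.220 = 9.780 m.
v² = v₀² − 2a·d = 121.000 − 2 × 2.646 × 9.780 = 69.244 m²/s².
v = √69.244 = 8.321 m/s.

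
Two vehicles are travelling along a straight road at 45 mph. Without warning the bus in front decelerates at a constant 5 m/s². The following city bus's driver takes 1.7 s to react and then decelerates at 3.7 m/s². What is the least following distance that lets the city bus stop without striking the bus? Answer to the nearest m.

Minimum gap ≈ 48 m

45 mph × 0.44704 = 20.1168 m/s.
Leader travels v²/(2a_L) = 404.686 / 10.000 = 40.469 m before stopping.
Follower covers v·t_r = 20.1168 × 1.7 = 34.199 m while reacting, then v²/(2a_F) = 404.686 / 7.400 = 54.687 m while braking, for a total of 34.199 + 54.687 = 88.886 m.
Since a_F ≤ a_L and the follower starts braking later, the follower is never slower than the leader, so the closest approach is when both have stopped.
Minimum gap = 88.886 − 40.469 = 48.417 m.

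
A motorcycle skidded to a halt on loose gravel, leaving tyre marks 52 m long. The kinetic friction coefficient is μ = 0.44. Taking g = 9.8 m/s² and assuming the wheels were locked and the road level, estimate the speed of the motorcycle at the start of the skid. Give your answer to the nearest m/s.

Deceleration a = μg = 0.44 × 9.8 = 4.312 m/s².
v = √(2a·d) = √(2 × 4.312 × 52) = √448.448 = 21.1766 m/s.

Initial speed ≈ 21 m/s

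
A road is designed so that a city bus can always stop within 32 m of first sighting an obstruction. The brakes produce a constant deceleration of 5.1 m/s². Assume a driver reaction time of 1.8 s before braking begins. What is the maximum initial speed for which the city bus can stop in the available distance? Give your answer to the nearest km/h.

Stopping distance: v·t_r + v²/(2a) = 32 with t_r = 1.8 s and a = 5.100 m/s².
So v² + 18.360 v − 326.40 = 0.
Positive root: v = −a·t_r + √((a·t_r)² + 2a·d) = −9.180 + √(84.272 + 326.40) = 11.0850 m/s.
11.0850 m/s × 3.6 = 39.906 km/h.

Maximum speed ≈ 40 km/h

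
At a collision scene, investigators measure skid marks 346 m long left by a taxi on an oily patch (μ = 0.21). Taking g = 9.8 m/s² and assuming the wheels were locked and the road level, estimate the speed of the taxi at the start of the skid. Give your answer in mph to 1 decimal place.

Deceleration a = μg = 0.21 × 9.8 = 2.058 m/s².
v = √(2a·d) = √(2 × 2.058 × 346) = √1424.136 = 37.7377 m/s.
= 37.7377 ÷ 0.44704 = 84.417 mph.

Initial speed ≈ 84.4 mph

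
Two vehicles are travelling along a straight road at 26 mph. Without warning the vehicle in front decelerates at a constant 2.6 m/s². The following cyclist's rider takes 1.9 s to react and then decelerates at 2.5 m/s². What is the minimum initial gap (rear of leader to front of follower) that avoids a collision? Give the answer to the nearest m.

Minimum gap ≈ 23 m

26 mph × 0.44704 = 11.6230 m/s.
Leader travels v²/(2a_L) = 135.094 / 5.200 = 25.980 m before stopping.
Follower covers v·t_r = 11.6230 × 1.9 = 22.084 m while reacting, then v²/(2a_F) = 135.094 / 5.000 = 27.019 m while braking, for a total of 22.084 + 27.019 = 49.103 m.
Since a_F ≤ a_L and the follower starts braking later, the follower is never slower than the leader, so the closest approach is when both have stopped.
Minimum gap = 49.103 − 25.980 = 23.123 m.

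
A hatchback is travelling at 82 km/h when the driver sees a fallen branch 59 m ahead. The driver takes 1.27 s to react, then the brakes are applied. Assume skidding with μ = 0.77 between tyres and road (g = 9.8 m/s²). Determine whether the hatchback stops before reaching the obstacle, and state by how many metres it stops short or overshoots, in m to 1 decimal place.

No — it overshoots by 4.3 m

82 km/h ÷ 3.6 = 22.7778 m/s.
a = μg = 0.77 × 9.8 = 7.546 m/s².
Reaction distance = 22.7778 × 1.27 = 28.928 m.
Braking distance = v²/(2a) = 518.828 / 15.092 = 34.378 m.
Total stopping distance = 28.928 + 34.378 = 63.306 m, vs 59 m available — it cannot stop in time and overshoots by 63.306 − 59 = 4.306 m.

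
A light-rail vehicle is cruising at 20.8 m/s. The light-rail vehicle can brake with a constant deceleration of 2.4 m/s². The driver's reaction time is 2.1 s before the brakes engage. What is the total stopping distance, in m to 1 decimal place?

Reaction distance = v·t_r = 20.8000 × 2.1 = 43.680 m.
Braking distance = v²/(2a) = 20.8000² / (2 × 2.400) = 432.640 / 4.800 = 90.133 m.
Total = 43.680 + 90.133 = 133.813 m.

Total stopping distance ≈ 133.8 m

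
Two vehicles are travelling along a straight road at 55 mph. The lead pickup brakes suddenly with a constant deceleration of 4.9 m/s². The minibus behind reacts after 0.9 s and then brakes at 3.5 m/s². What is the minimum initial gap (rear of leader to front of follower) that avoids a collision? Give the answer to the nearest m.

55 mph × 0.44704 = 24.5872 m/s.
Leader travels v²/(2a_L) = 604.530 / 9.800 = 61.687 m before stopping.
Follower covers v·t_r = 24.5872 × 0.9 = 22.128 m while reacting, then v²/(2a_F) = 604.530 / 7.000 = 86.361 m while braking, for a total of 22.128 + 86.361 = 108.489 m.
Since a_F ≤ a_L and the follower starts braking later, the follower is never slower than the leader, so the closest approach is when both have stopped.
Minimum gap = 108.489 − 61.687 = 46.802 m.

Minimum gap ≈ 47 m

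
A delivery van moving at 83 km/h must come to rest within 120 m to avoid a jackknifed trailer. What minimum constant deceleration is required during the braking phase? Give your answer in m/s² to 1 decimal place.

Required deceleration ≈ 2.2 m/s²

83 km/h ÷ 3.6 = 23.0556 m/s.
v² = 2a·d ⇒ a = v²/(2d) = 23.0556² / (2 × 120.000) = 531.561 / 240.000 = 2.2148 m/s².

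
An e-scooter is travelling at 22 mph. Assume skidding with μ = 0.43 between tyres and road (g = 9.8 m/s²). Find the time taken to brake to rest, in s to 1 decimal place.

Braking time ≈ 2.3 s

22 mph × 0.44704 = 9.8349 m/s.
a = μg = 0.43 × 9.8 = 4.214 m/s².
Braking time = v/a = 9.8349 / 4.214 = 2.334 s.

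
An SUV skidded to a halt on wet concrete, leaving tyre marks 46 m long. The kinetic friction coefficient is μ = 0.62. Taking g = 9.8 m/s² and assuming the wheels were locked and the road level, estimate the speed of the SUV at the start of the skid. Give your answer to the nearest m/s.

Deceleration a = μg = 0.62 × 9.8 = 6.076 m/s².
v = √(2a·d) = √(2 × 6.076 × 46) = √558.992 = 23.6430 m/s.

Initial speed ≈ 24 m/s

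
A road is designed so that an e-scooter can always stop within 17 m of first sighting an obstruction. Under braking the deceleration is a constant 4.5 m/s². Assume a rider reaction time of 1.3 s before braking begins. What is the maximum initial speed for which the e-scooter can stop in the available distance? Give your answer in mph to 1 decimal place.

Stopping distance: v·t_r + v²/(2a) = 17 with t_r = 1.3 s and a = 4.500 m/s².
So v² + 11.700 v − 153.00 = 0.
Positive root: v = −a·t_r + √((a·t_r)² + 2a·d) = −5.850 + √(34.222 + 153.00) = 7.8329 m/s.
7.8329 m/s ÷ 0.44704 = 17.522 mph.

Maximum speed ≈ 17.5 mph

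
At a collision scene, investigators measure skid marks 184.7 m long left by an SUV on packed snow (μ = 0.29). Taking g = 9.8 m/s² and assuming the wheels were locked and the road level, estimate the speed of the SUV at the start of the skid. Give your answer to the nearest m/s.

Initial speed ≈ 32 m/s

Deceleration a = μg = 0.29 × 9.8 = 2.842 m/s².
v = √(2a·d) = √(2 × 2.842 × 184.7) = √1049.835 = 32.4012 m/s.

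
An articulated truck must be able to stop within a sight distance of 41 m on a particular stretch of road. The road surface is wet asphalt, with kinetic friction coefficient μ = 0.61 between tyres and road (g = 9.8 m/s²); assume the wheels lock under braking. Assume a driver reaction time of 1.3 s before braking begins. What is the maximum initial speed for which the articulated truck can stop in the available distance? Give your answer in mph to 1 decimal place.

a = μg = 0.61 × 9.8 = 5.978 m/s².
Stopping distance: v·t_r + v²/(2a) = 41 with t_r = 1.3 s and a = 5.978 m/s².
So v² + 15.543 v − 490.20 = 0.
Positive root: v = −a·t_r + √((a·t_r)² + 2a·d) = −7.771 + √(60.388 + 490.20) = 15.6936 m/s.
15.6936 m/s ÷ 0.44704 = 35.106 mph.

Maximum speed ≈ 35.1 mph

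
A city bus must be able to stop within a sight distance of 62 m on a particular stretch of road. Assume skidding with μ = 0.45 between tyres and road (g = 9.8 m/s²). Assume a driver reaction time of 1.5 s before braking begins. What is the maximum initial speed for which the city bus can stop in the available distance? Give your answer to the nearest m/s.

a = μg = 0.45 × 9.8 = 4.410 m/s².
Stopping distance: v·t_r + v²/(2a) = 62 with t_r = 1.5 s and a = 4.410 m/s².
So v² + 13.230 v − 546.84 = 0.
Positive root: v = −a·t_r + √((a·t_r)² + 2a·d) = −6.615 + √(43.758 + 546.84) = 17.6872 m/s.

Maximum speed ≈ 18 m/s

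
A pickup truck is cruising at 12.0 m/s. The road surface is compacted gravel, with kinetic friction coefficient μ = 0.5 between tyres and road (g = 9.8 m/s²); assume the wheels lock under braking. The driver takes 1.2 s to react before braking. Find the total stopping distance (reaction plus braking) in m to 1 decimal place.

a = μg = 0.5 × 9.8 = 4.900 m/s².
Reaction distance = v·t_r = 12.0000 × 1.2 = 14.400 m.
Braking distance = v²/(2a) = 12.0000² / (2 × 4.900) = 144.000 / 9.800 = 14.694 m.
Total = 14.400 + 14.694 = 29.094 m.

Total stopping distance ≈ 29.1 m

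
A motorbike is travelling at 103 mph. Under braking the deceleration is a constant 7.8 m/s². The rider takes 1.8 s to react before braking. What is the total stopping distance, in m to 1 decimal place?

103 mph × 0.44704 = 46.0451 m/s.
Reaction distance = v·t_r = 46.0451 × 1.8 = 82.881 m.
Braking distance = v²/(2a) = 46.0451² / (2 × 7.800) = 2120.151 / 15.600 = 135.907 m.
Total = 82.881 + 135.907 = 218.788 m.

Total stopping distance ≈ 218.8 m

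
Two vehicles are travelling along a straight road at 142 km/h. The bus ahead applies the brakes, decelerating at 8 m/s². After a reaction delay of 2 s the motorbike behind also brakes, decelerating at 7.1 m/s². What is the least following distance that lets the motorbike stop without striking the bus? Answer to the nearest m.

142 km/h ÷ 3.6 = 39.4444 m/s.
Leader travels v²/(2a_L) = 1555.861 / 16.000 = 97.241 m before stopping.
Follower covers v·t_r = 39.4444 × 2 = 78.889 m while reacting, then v²/(2a_F) = 1555.861 / 14.200 = 109.568 m while braking, for a total of 78.889 + 109.568 = 188.457 m.
Since a_F ≤ a_L and the follower starts braking later, the follower is never slower than the leader, so the closest approach is when both have stopped.
Minimum gap = 188.457 − 97.241 = 91.216 m.

Minimum gap ≈ 91 m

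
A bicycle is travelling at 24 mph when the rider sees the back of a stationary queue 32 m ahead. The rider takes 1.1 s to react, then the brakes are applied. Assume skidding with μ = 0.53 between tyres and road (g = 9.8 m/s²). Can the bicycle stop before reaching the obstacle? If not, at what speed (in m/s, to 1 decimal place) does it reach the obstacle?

24 mph × 0.44704 = 10.7290 m/s.
a = μg = 0.53 × 9.8 = 5.194 m/s².
Reaction distance = 10.7290 × 1.1 = 11.802 m.
Braking distance = v²/(2a) = 115.111 / 10.388 = 11.081 m.
Total stopping distance = 11.802 + 11.081 = 22.883 m, vs 32 m available — it stops with 32 − 22.883 = 9.117 m to spare.

Yes — it stops about 9.1 m short of the obstacle, so it never reaches it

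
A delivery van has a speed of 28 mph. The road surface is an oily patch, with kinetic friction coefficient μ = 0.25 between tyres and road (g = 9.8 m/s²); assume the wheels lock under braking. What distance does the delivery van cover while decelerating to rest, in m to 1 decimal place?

Braking distance ≈ 32.0 m

28 mph × 0.44704 = 12.5171 m/s.
a = μg = 0.25 × 9.8 = 2.450 m/s².
Braking distance = v²/(2a) = 12.5171² / (2 × 2.450) = 156.678 / 4.900 = 31.975 m.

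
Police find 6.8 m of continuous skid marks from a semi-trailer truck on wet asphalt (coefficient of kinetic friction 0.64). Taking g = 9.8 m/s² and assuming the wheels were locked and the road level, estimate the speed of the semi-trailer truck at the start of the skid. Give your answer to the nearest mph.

Initial speed ≈ 21 mph

Deceleration a = μg = 0.64 × 9.8 = 6.272 m/s².
v = √(2a·d) = √(2 × 6.272 × 6.8) = √85.299 = 9.2357 m/s.
= 9.2357 ÷ 0.44704 = 20.660 mph.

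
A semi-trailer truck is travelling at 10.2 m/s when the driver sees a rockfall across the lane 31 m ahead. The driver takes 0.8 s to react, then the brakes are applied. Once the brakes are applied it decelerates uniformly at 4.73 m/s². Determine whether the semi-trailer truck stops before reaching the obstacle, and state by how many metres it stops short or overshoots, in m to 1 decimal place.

Yes — it stops 11.8 m short of the obstacle

Reaction distance = 10.2000 × 0.8 = 8.160 m.
Braking distance = v²/(2a) = 104.040 / 9.460 = 10.998 m.
Total stopping distance = 8.160 + 10.998 = 19.158 m, vs 31 m available — it stops with 31 − 19.158 = 11.842 m to spare.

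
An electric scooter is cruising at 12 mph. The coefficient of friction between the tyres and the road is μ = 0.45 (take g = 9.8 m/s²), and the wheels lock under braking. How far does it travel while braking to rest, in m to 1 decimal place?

Braking distance ≈ 3.3 m

12 mph × 0.44704 = 5.3645 m/s.
a = μg = 0.45 × 9.8 = 4.410 m/s².
Braking distance = v²/(2a) = 5.3645² / (2 × 4.410) = 28.778 / 8.820 = 3.263 m.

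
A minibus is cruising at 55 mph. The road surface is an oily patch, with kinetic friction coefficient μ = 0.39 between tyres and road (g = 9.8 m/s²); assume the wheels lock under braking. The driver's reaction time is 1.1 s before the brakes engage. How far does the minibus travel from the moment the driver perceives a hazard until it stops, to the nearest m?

55 mph × 0.44704 = 24.5872 m/s.
a = μg = 0.39 × 9.8 = 3.822 m/s².
Reaction distance = v·t_r = 24.5872 × 1.1 = 27.046 m.
Braking distance = v²/(2a) = 24.5872² / (2 × 3.822) = 604.530 / 7.644 = 79.086 m.
Total = 27.046 + 79.086 = 106.132 m.

Total stopping distance ≈ 106 m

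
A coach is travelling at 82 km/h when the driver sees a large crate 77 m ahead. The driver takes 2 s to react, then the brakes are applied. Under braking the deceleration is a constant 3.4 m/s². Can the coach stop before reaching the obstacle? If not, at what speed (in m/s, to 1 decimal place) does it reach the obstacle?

82 km/h ÷ 3.6 = 22.7778 m/s.
Reaction distance = 22.7778 × 2 = 45.556 m.
Braking distance needed to stop: v²/(2a) = 518.828 / 6.800 = 76.298 m, so total needed = 45.556 + 76.298 = 121.854 m > 77 m — it cannot stop.
Distance remaining when braking begins: 77 − 45.556 = 31.444 m.
v² = v₀² − 2a·d = 518.828 − 2 × 3.400 × 31.444 = 305.009 m²/s².
v = √305.009 = 17.465 m/s.

No — it strikes the obstacle at 17.5 m/s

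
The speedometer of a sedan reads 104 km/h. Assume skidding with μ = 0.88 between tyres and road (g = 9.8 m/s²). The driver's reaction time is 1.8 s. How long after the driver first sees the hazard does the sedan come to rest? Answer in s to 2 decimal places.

104 km/h ÷ 3.6 = 28.8889 m/s.
a = μg = 0.88 × 9.8 = 8.624 m/s².
Braking time = v/a = 28.8889 / 8.624 = 3.350 s.
Total = 1.8 + 3.350 = 5.150 s.

Total time ≈ 5.15 s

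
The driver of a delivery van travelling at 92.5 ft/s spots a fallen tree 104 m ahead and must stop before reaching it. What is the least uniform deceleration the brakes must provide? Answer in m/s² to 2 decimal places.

92.5 ft/s × 0.3048 = 28.1940 m/s.
v² = 2a·d ⇒ a = v²/(2d) = 28.1940² / (2 × 104.000) = 794.902 / 208.000 = 3.8216 m/s².

Required deceleration ≈ 3.82 m/s²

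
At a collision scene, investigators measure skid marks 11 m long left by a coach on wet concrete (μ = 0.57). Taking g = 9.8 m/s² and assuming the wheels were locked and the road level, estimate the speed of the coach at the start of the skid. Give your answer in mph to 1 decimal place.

Initial speed ≈ 24.8 mph

Deceleration a = μg = 0.57 × 9.8 = 5.586 m/s².
v = √(2a·d) = √(2 × 5.586 × 11) = √122.892 = 11.0857 m/s.
= 11.0857 ÷ 0.44704 = 24.798 mph.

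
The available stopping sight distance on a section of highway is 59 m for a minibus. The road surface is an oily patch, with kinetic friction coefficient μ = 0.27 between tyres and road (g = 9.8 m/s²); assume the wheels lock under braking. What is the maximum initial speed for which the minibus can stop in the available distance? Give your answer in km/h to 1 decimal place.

a = μg = 0.27 × 9.8 = 2.646 m/s².
v²/(2a) = d ⇒ v = √(2 × 2.646 × 59) = √312.23 = 17.6700 m/s.
17.6700 m/s × 3.6 = 63.612 km/h.

Maximum speed ≈ 63.6 km/h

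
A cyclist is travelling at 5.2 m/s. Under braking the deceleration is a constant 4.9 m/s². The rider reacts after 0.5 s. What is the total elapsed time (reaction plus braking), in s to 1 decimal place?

Total time ≈ 1.6 s

Braking time = v/a = 5.2000 / 4.900 = 1.061 s.
Total = 0.5 + 1.061 = 1.561 s.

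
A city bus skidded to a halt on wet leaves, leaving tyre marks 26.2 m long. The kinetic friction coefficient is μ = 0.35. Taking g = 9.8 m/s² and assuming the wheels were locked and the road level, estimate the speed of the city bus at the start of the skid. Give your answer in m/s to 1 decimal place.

Deceleration a = μg = 0.35 × 9.8 = 3.430 m/s².
v = √(2a·d) = √(2 × 3.430 × 26.2) = √179.732 = 13.4064 m/s.

Initial speed ≈ 13.4 m/s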